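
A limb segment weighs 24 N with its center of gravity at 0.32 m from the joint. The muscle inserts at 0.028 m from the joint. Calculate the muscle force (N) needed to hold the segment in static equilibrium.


F_muscle = W * d_load / d_muscle
F_muscle = 24 * 0.32 / 0.028
Numerator = 7.6800
F_muscle = 274.2857


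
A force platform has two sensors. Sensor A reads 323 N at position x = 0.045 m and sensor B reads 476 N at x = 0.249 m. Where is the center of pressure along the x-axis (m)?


COP_x = (F1*x1 + F2*x2) / (F1 + F2)
COP_x = (323*0.045 + 476*0.249) / (323 + 476)
Numerator = 133.0590
Denominator = 799
COP_x = 0.1665


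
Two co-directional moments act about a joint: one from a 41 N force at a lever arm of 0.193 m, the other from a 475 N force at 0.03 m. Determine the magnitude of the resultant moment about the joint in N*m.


M = F1 * d1 + F2 * d2
M = 41 * 0.193 + 475 * 0.03
M = 7.9130 + 14.2500
M = 22.1630


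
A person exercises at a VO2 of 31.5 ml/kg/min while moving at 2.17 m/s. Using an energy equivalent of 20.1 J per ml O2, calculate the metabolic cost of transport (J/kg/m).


Power per kg = VO2 * 20.1 / 60
Power per kg = 31.5 * 20.1 / 60 = 10.5525 W/kg
Cost = power_per_kg / speed
Cost = 10.5525 / 2.17
Cost = 4.8629


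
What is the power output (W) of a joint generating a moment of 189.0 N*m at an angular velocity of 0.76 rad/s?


P = M * omega
P = 189.0 * 0.76
P = 143.6400


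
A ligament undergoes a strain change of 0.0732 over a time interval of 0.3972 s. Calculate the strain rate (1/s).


strain_rate = delta_strain / delta_t
strain_rate = 0.0732 / 0.3972
strain_rate = 0.1843


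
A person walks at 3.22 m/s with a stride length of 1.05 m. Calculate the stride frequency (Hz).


f = v / stride_length
f = 3.22 / 1.05
f = 3.0667


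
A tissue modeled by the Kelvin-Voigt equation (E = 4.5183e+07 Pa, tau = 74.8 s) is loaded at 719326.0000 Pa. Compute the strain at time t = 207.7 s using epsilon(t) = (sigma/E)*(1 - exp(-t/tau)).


epsilon(t) = (sigma/E) * (1 - exp(-t/tau))
sigma/E = 719326.0000 / 4.5183e+07 = 0.0159
exp(-t/tau) = exp(-207.7 / 74.8) = 0.0622
epsilon = 0.0159 * (1 - 0.0622)
epsilon = 0.0149


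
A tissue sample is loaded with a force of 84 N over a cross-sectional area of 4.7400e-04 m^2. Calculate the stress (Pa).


stress = F / A
stress = 84 / 4.7400e-04
stress = 177215.1899


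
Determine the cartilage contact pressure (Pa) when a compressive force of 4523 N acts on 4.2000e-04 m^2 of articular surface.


P = F / A
P = 4523 / 4.2000e-04
P = 1.0769e+07


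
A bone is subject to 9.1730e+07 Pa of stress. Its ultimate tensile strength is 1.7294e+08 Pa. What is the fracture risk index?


FRI = applied / ultimate
FRI = 9.1730e+07 / 1.7294e+08
FRI = 0.5304


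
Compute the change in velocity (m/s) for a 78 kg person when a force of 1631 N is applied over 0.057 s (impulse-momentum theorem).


J = F * dt = 1631 * 0.057 = 92.9670 N*s
delta_v = J / m
delta_v = 92.9670 / 78
delta_v = 1.1919


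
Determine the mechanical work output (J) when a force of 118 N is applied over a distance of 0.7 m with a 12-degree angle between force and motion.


W = F * d * cos(theta)
theta = 12 deg = 0.2094 rad
cos(theta) = 0.9781
W = 118 * 0.7 * 0.9781
W = 80.7950


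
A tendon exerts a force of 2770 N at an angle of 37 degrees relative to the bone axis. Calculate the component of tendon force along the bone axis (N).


F_eff = F_tendon * cos(theta)
theta = 37 deg = 0.6458 rad
cos(theta) = 0.7986
F_eff = 2770 * 0.7986
F_eff = 2212.2204


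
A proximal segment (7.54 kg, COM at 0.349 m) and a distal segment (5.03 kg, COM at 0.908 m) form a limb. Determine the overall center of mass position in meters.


COM = (m1*x1 + m2*x2) / (m1 + m2)
COM = (7.54*0.349 + 5.03*0.908) / (7.54 + 5.03)
Numerator = 7.1987
Denominator = 12.5700
COM = 0.5727


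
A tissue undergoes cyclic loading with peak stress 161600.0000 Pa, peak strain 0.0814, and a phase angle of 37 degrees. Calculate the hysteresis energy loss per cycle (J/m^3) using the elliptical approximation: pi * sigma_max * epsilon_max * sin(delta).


E_loss = pi * sigma_max * epsilon_max * sin(delta)
delta = 37 deg = 0.6458 rad
sin(delta) = 0.6018
E_loss = pi * 161600.0000 * 0.0814 * 0.6018
E_loss = 24870.1646


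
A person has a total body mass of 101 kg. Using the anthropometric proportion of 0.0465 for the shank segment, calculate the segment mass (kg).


m_segment = body_mass * fraction
m_segment = 101 * 0.0465
m_segment = 4.6965


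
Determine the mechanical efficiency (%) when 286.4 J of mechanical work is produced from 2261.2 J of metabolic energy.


eta = (W_mech / E_meta) * 100
eta = (286.4 / 2261.2) * 100
ratio = 0.1267
eta = 12.6658


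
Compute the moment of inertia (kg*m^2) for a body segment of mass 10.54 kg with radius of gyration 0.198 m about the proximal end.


I = m * k^2
I = 10.54 * 0.198^2
k^2 = 0.0392
I = 0.4132


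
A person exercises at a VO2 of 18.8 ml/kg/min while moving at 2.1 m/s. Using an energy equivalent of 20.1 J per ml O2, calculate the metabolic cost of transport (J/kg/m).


Power per kg = VO2 * 20.1 / 60
Power per kg = 18.8 * 20.1 / 60 = 6.2980 W/kg
Cost = power_per_kg / speed
Cost = 6.2980 / 2.1
Cost = 2.9990


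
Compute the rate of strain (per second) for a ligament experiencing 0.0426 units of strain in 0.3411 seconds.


strain_rate = delta_strain / delta_t
strain_rate = 0.0426 / 0.3411
strain_rate = 0.1249


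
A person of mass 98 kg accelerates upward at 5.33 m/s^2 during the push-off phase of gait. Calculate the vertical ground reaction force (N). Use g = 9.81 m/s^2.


GRF = m * (g + a)
GRF = 98 * (9.81 + 5.33)
GRF = 98 * 15.1400
GRF = 1483.7200


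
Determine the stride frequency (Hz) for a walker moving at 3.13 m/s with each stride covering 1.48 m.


f = v / stride_length
f = 3.13 / 1.48
f = 2.1149


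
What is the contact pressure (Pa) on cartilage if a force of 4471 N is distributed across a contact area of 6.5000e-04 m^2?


P = F / A
P = 4471 / 6.5000e-04
P = 6.8785e+06


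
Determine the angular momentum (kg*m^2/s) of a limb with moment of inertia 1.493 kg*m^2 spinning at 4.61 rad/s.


L = I * omega
L = 1.493 * 4.61
L = 6.8827


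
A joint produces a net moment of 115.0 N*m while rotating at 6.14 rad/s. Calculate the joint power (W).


P = M * omega
P = 115.0 * 6.14
P = 706.1000


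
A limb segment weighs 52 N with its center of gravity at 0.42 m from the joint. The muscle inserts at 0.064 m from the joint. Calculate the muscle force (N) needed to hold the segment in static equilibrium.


F_muscle = W * d_load / d_muscle
F_muscle = 52 * 0.42 / 0.064
Numerator = 21.8400
F_muscle = 341.2500


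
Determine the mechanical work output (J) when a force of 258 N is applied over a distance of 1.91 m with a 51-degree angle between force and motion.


W = F * d * cos(theta)
theta = 51 deg = 0.8901 rad
cos(theta) = 0.6293
W = 258 * 1.91 * 0.6293
W = 310.1165


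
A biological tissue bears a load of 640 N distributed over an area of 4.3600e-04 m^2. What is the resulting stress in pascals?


stress = F / A
stress = 640 / 4.3600e-04
stress = 1.4679e+06


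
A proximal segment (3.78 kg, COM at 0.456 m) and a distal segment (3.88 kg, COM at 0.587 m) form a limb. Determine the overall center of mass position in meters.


COM = (m1*x1 + m2*x2) / (m1 + m2)
COM = (3.78*0.456 + 3.88*0.587) / (3.78 + 3.88)
Numerator = 4.0012
Denominator = 7.6600
COM = 0.5224


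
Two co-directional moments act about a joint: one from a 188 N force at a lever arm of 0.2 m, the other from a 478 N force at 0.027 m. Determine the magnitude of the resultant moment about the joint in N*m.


M = F1 * d1 + F2 * d2
M = 188 * 0.2 + 478 * 0.027
M = 37.6000 + 12.9060
M = 50.5060


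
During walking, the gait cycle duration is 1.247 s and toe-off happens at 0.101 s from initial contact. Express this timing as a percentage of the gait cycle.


pct = (event_time / cycle_time) * 100
pct = (0.101 / 1.247) * 100
ratio = 0.0810
pct = 8.0994


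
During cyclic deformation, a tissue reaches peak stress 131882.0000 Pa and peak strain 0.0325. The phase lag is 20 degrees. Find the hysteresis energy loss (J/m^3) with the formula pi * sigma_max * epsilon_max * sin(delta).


E_loss = pi * sigma_max * epsilon_max * sin(delta)
delta = 20 deg = 0.3491 rad
sin(delta) = 0.3420
E_loss = pi * 131882.0000 * 0.0325 * 0.3420
E_loss = 4605.4327


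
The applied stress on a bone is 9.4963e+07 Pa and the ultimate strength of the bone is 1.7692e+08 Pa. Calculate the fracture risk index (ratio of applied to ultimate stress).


FRI = applied / ultimate
FRI = 9.4963e+07 / 1.7692e+08
FRI = 0.5368


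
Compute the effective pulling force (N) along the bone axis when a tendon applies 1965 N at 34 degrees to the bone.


F_eff = F_tendon * cos(theta)
theta = 34 deg = 0.5934 rad
cos(theta) = 0.8290
F_eff = 1965 * 0.8290
F_eff = 1629.0588


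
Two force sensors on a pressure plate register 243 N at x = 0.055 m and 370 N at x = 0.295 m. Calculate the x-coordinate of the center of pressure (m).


COP_x = (F1*x1 + F2*x2) / (F1 + F2)
COP_x = (243*0.055 + 370*0.295) / (243 + 370)
Numerator = 122.5150
Denominator = 613
COP_x = 0.1999


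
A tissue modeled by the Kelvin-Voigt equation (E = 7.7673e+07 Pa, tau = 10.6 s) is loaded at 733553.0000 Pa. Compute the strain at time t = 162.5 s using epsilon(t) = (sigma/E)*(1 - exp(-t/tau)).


epsilon(t) = (sigma/E) * (1 - exp(-t/tau))
sigma/E = 733553.0000 / 7.7673e+07 = 0.0094
exp(-t/tau) = exp(-162.5 / 10.6) = 2.1988e-07
epsilon = 0.0094 * (1 - 2.1988e-07)
epsilon = 0.0094


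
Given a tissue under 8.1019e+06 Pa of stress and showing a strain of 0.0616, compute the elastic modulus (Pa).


E = stress / strain
E = 8.1019e+06 / 0.0616
E = 1.3152e+08


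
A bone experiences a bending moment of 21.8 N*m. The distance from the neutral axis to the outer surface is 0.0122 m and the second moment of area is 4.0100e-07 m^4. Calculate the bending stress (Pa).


sigma = M * c / I
sigma = 21.8 * 0.0122 / 4.0100e-07
M * c = 0.2660
sigma = 663241.8953


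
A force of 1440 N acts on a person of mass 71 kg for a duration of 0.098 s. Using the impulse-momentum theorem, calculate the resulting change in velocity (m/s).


J = F * dt = 1440 * 0.098 = 141.1200 N*s
delta_v = J / m
delta_v = 141.1200 / 71
delta_v = 1.9876


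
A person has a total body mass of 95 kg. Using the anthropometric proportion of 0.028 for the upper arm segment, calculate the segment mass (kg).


m_segment = body_mass * fraction
m_segment = 95 * 0.028
m_segment = 2.6600


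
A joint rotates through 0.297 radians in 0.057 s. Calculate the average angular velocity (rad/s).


omega = delta_theta / delta_t
omega = 0.297 / 0.057
omega = 5.2105


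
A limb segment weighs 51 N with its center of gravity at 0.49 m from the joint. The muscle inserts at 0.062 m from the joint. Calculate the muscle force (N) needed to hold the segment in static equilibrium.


F_muscle = W * d_load / d_muscle
F_muscle = 51 * 0.49 / 0.062
Numerator = 24.9900
F_muscle = 403.0645


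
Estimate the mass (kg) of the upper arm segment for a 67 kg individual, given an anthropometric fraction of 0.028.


m_segment = body_mass * fraction
m_segment = 67 * 0.028
m_segment = 1.8760


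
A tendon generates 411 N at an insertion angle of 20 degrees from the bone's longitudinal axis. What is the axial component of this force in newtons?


F_eff = F_tendon * cos(theta)
theta = 20 deg = 0.3491 rad
cos(theta) = 0.9397
F_eff = 411 * 0.9397
F_eff = 386.2137


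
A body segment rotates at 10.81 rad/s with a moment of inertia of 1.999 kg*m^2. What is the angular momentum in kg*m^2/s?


L = I * omega
L = 1.999 * 10.81
L = 21.6092


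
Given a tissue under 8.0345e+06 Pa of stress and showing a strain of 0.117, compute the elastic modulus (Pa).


E = stress / strain
E = 8.0345e+06 / 0.117
E = 6.8671e+07


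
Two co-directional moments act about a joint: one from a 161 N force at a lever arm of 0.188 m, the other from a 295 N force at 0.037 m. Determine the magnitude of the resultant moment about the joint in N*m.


M = F1 * d1 + F2 * d2
M = 161 * 0.188 + 295 * 0.037
M = 30.2680 + 10.9150
M = 41.1830


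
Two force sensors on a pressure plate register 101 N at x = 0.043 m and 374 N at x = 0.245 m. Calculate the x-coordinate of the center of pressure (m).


COP_x = (F1*x1 + F2*x2) / (F1 + F2)
COP_x = (101*0.043 + 374*0.245) / (101 + 374)
Numerator = 95.9730
Denominator = 475
COP_x = 0.2020


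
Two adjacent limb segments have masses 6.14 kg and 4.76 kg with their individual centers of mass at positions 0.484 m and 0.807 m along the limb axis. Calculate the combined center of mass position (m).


COM = (m1*x1 + m2*x2) / (m1 + m2)
COM = (6.14*0.484 + 4.76*0.807) / (6.14 + 4.76)
Numerator = 6.8131
Denominator = 10.9000
COM = 0.6251


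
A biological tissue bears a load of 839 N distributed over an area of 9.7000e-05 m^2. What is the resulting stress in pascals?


stress = F / A
stress = 839 / 9.7000e-05
stress = 8.6495e+06


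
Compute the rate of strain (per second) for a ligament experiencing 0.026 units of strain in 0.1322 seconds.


strain_rate = delta_strain / delta_t
strain_rate = 0.026 / 0.1322
strain_rate = 0.1967


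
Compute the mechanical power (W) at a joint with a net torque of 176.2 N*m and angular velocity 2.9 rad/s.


P = M * omega
P = 176.2 * 2.9
P = 510.9800


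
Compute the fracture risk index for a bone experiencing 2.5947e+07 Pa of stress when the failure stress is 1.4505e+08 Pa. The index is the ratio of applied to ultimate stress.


FRI = applied / ultimate
FRI = 2.5947e+07 / 1.4505e+08
FRI = 0.1789


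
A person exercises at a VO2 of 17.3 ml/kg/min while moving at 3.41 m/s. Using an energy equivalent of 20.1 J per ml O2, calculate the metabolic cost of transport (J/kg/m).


Power per kg = VO2 * 20.1 / 60
Power per kg = 17.3 * 20.1 / 60 = 5.7955 W/kg
Cost = power_per_kg / speed
Cost = 5.7955 / 3.41
Cost = 1.6996


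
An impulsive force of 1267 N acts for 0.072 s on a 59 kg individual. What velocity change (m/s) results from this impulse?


J = F * dt = 1267 * 0.072 = 91.2240 N*s
delta_v = J / m
delta_v = 91.2240 / 59
delta_v = 1.5462


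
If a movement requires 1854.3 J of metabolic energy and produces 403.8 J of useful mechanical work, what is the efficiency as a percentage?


eta = (W_mech / E_meta) * 100
eta = (403.8 / 1854.3) * 100
ratio = 0.2178
eta = 21.7764


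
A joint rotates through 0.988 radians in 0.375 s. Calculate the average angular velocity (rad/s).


omega = delta_theta / delta_t
omega = 0.988 / 0.375
omega = 2.6347


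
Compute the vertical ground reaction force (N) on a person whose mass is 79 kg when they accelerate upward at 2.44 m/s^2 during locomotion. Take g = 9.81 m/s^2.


GRF = m * (g + a)
GRF = 79 * (9.81 + 2.44)
GRF = 79 * 12.2500
GRF = 967.7500


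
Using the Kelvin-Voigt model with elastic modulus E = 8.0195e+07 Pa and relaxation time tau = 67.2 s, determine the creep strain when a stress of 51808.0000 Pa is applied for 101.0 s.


epsilon(t) = (sigma/E) * (1 - exp(-t/tau))
sigma/E = 51808.0000 / 8.0195e+07 = 6.4603e-04
exp(-t/tau) = exp(-101.0 / 67.2) = 0.2225
epsilon = 6.4603e-04 * (1 - 0.2225)
epsilon = 5.0231e-04


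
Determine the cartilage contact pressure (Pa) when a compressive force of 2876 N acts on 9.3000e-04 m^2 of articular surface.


P = F / A
P = 2876 / 9.3000e-04
P = 3.0925e+06


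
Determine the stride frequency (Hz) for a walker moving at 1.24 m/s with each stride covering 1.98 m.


f = v / stride_length
f = 1.24 / 1.98
f = 0.6263


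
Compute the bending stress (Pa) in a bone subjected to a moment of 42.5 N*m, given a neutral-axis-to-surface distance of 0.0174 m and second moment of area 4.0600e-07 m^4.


sigma = M * c / I
sigma = 42.5 * 0.0174 / 4.0600e-07
M * c = 0.7395
sigma = 1.8214e+06


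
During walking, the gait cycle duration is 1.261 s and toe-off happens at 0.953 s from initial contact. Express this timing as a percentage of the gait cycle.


pct = (event_time / cycle_time) * 100
pct = (0.953 / 1.261) * 100
ratio = 0.7557
pct = 75.5749


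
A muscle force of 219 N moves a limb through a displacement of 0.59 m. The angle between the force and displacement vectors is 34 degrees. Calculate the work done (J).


W = F * d * cos(theta)
theta = 34 deg = 0.5934 rad
cos(theta) = 0.8290
W = 219 * 0.59 * 0.8290
W = 107.1199


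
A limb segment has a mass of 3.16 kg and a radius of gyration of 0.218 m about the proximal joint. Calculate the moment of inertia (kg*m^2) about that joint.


I = m * k^2
I = 3.16 * 0.218^2
k^2 = 0.0475
I = 0.1502


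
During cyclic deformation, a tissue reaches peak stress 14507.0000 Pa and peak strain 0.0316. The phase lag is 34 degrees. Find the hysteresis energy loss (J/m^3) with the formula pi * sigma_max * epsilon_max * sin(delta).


E_loss = pi * sigma_max * epsilon_max * sin(delta)
delta = 34 deg = 0.5934 rad
sin(delta) = 0.5592
E_loss = pi * 14507.0000 * 0.0316 * 0.5592
E_loss = 805.3343


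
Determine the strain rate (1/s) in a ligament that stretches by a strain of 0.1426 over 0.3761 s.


strain_rate = delta_strain / delta_t
strain_rate = 0.1426 / 0.3761
strain_rate = 0.3792


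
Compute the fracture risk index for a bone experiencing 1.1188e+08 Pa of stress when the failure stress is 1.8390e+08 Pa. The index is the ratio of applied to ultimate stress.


FRI = applied / ultimate
FRI = 1.1188e+08 / 1.8390e+08
FRI = 0.6084


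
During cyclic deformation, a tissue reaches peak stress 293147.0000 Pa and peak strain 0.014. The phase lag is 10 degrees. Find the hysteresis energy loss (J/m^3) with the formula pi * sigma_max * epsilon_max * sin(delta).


E_loss = pi * sigma_max * epsilon_max * sin(delta)
delta = 10 deg = 0.1745 rad
sin(delta) = 0.1736
E_loss = pi * 293147.0000 * 0.014 * 0.1736
E_loss = 2238.8943


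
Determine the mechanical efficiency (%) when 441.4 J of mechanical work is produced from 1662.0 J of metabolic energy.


eta = (W_mech / E_meta) * 100
eta = (441.4 / 1662.0) * 100
ratio = 0.2656
eta = 26.5584


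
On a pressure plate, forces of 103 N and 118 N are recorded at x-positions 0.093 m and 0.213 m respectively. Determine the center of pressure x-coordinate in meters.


COP_x = (F1*x1 + F2*x2) / (F1 + F2)
COP_x = (103*0.093 + 118*0.213) / (103 + 118)
Numerator = 34.7130
Denominator = 221
COP_x = 0.1571


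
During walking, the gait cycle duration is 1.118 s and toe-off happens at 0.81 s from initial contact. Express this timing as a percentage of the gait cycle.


pct = (event_time / cycle_time) * 100
pct = (0.81 / 1.118) * 100
ratio = 0.7245
pct = 72.4508


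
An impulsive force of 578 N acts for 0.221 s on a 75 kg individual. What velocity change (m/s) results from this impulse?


J = F * dt = 578 * 0.221 = 127.7380 N*s
delta_v = J / m
delta_v = 127.7380 / 75
delta_v = 1.7032


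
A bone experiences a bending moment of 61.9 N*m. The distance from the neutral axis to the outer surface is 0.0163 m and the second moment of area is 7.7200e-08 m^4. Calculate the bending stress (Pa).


sigma = M * c / I
sigma = 61.9 * 0.0163 / 7.7200e-08
M * c = 1.0090
sigma = 1.3070e+07


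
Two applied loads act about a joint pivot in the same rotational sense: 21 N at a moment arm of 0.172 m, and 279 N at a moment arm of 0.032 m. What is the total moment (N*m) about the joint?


M = F1 * d1 + F2 * d2
M = 21 * 0.172 + 279 * 0.032
M = 3.6120 + 8.9280
M = 12.5400


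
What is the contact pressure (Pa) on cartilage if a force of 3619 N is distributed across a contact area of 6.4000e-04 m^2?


P = F / A
P = 3619 / 6.4000e-04
P = 5.6547e+06


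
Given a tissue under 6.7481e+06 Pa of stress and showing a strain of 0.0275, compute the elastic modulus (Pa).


E = stress / strain
E = 6.7481e+06 / 0.0275
E = 2.4539e+08


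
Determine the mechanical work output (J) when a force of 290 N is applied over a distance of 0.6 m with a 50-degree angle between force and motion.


W = F * d * cos(theta)
theta = 50 deg = 0.8727 rad
cos(theta) = 0.6428
W = 290 * 0.6 * 0.6428
W = 111.8450


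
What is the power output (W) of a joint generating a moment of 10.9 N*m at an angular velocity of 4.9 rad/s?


P = M * omega
P = 10.9 * 4.9
P = 53.4100


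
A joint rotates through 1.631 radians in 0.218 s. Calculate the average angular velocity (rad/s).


omega = delta_theta / delta_t
omega = 1.631 / 0.218
omega = 7.4817


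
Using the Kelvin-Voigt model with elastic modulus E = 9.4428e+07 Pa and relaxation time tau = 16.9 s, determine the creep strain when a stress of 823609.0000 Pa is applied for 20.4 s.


epsilon(t) = (sigma/E) * (1 - exp(-t/tau))
sigma/E = 823609.0000 / 9.4428e+07 = 0.0087
exp(-t/tau) = exp(-20.4 / 16.9) = 0.2991
epsilon = 0.0087 * (1 - 0.2991)
epsilon = 0.0061


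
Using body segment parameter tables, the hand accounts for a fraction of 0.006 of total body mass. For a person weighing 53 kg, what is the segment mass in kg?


m_segment = body_mass * fraction
m_segment = 53 * 0.006
m_segment = 0.3180


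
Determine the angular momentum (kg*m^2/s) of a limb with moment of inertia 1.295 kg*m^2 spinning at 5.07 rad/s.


L = I * omega
L = 1.295 * 5.07
L = 6.5656


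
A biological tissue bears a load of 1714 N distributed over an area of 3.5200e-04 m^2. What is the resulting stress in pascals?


stress = F / A
stress = 1714 / 3.5200e-04
stress = 4.8693e+06


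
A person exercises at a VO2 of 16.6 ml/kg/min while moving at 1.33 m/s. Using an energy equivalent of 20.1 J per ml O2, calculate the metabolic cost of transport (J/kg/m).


Power per kg = VO2 * 20.1 / 60
Power per kg = 16.6 * 20.1 / 60 = 5.5610 W/kg
Cost = power_per_kg / speed
Cost = 5.5610 / 1.33
Cost = 4.1812


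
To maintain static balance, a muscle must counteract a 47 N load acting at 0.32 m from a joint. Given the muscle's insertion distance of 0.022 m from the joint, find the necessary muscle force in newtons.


F_muscle = W * d_load / d_muscle
F_muscle = 47 * 0.32 / 0.022
Numerator = 15.0400
F_muscle = 683.6364


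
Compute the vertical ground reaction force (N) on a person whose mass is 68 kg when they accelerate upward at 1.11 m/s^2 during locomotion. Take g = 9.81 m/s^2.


GRF = m * (g + a)
GRF = 68 * (9.81 + 1.11)
GRF = 68 * 10.9200
GRF = 742.5600


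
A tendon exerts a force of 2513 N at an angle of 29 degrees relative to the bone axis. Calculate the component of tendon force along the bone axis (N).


F_eff = F_tendon * cos(theta)
theta = 29 deg = 0.5061 rad
cos(theta) = 0.8746
F_eff = 2513 * 0.8746
F_eff = 2197.9193


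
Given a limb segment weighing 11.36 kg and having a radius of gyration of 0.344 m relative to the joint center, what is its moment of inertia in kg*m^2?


I = m * k^2
I = 11.36 * 0.344^2
k^2 = 0.1183
I = 1.3443


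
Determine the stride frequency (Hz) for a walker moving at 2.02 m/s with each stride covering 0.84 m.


f = v / stride_length
f = 2.02 / 0.84
f = 2.4048


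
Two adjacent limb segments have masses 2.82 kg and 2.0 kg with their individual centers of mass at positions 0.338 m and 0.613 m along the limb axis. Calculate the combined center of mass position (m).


COM = (m1*x1 + m2*x2) / (m1 + m2)
COM = (2.82*0.338 + 2.0*0.613) / (2.82 + 2.0)
Numerator = 2.1792
Denominator = 4.8200
COM = 0.4521


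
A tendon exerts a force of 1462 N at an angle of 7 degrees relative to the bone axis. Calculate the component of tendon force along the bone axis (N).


F_eff = F_tendon * cos(theta)
theta = 7 deg = 0.1222 rad
cos(theta) = 0.9925
F_eff = 1462 * 0.9925
F_eff = 1451.1025


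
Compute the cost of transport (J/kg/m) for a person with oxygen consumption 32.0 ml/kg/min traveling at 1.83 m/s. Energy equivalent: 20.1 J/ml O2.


Power per kg = VO2 * 20.1 / 60
Power per kg = 32.0 * 20.1 / 60 = 10.7200 W/kg
Cost = power_per_kg / speed
Cost = 10.7200 / 1.83
Cost = 5.8579


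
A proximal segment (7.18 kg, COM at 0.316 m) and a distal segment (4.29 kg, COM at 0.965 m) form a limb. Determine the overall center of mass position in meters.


COM = (m1*x1 + m2*x2) / (m1 + m2)
COM = (7.18*0.316 + 4.29*0.965) / (7.18 + 4.29)
Numerator = 6.4087
Denominator = 11.4700
COM = 0.5587


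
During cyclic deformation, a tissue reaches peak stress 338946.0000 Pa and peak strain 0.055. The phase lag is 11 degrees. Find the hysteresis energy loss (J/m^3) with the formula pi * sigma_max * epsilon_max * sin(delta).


E_loss = pi * sigma_max * epsilon_max * sin(delta)
delta = 11 deg = 0.1920 rad
sin(delta) = 0.1908
E_loss = pi * 338946.0000 * 0.055 * 0.1908
E_loss = 11174.8556


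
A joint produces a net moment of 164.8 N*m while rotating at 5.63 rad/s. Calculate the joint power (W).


P = M * omega
P = 164.8 * 5.63
P = 927.8240


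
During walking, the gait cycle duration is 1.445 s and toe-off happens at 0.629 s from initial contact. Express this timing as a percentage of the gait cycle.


pct = (event_time / cycle_time) * 100
pct = (0.629 / 1.445) * 100
ratio = 0.4353
pct = 43.5294


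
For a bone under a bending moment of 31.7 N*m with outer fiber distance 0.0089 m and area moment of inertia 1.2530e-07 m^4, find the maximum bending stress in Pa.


sigma = M * c / I
sigma = 31.7 * 0.0089 / 1.2530e-07
M * c = 0.2821
sigma = 2.2516e+06


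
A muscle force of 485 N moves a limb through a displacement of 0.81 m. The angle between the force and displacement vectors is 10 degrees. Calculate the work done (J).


W = F * d * cos(theta)
theta = 10 deg = 0.1745 rad
cos(theta) = 0.9848
W = 485 * 0.81 * 0.9848
W = 386.8817


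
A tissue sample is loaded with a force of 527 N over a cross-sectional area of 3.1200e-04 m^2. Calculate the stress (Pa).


stress = F / A
stress = 527 / 3.1200e-04
stress = 1.6891e+06


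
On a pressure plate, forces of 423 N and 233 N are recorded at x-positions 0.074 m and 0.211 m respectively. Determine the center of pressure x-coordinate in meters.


COP_x = (F1*x1 + F2*x2) / (F1 + F2)
COP_x = (423*0.074 + 233*0.211) / (423 + 233)
Numerator = 80.4650
Denominator = 656
COP_x = 0.1227


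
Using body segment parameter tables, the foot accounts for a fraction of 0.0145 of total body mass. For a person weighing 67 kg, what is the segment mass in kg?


m_segment = body_mass * fraction
m_segment = 67 * 0.0145
m_segment = 0.9715


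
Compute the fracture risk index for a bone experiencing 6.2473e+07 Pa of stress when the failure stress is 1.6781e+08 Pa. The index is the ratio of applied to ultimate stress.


FRI = applied / ultimate
FRI = 6.2473e+07 / 1.6781e+08
FRI = 0.3723


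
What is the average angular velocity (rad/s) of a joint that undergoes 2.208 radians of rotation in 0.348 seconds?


omega = delta_theta / delta_t
omega = 2.208 / 0.348
omega = 6.3448


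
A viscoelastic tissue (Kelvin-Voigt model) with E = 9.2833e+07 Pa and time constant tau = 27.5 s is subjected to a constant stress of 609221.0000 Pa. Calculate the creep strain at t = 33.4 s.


epsilon(t) = (sigma/E) * (1 - exp(-t/tau))
sigma/E = 609221.0000 / 9.2833e+07 = 0.0066
exp(-t/tau) = exp(-33.4 / 27.5) = 0.2968
epsilon = 0.0066 * (1 - 0.2968)
epsilon = 0.0046


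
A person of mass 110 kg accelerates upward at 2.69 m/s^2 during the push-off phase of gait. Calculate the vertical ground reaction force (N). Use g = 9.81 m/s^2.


GRF = m * (g + a)
GRF = 110 * (9.81 + 2.69)
GRF = 110 * 12.5000
GRF = 1375.0000


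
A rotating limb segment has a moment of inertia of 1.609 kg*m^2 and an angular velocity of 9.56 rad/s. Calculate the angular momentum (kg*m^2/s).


L = I * omega
L = 1.609 * 9.56
L = 15.3820


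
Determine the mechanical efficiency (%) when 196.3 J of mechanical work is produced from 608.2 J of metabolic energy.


eta = (W_mech / E_meta) * 100
eta = (196.3 / 608.2) * 100
ratio = 0.3228
eta = 32.2756


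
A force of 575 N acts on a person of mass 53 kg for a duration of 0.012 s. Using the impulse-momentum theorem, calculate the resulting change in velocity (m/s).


J = F * dt = 575 * 0.012 = 6.9000 N*s
delta_v = J / m
delta_v = 6.9000 / 53
delta_v = 0.1302


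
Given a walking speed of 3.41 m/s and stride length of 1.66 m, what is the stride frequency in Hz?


f = v / stride_length
f = 3.41 / 1.66
f = 2.0542


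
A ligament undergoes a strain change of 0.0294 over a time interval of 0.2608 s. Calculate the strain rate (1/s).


strain_rate = delta_strain / delta_t
strain_rate = 0.0294 / 0.2608
strain_rate = 0.1127


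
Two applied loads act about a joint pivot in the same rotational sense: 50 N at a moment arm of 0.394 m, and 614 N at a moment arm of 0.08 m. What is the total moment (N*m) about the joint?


M = F1 * d1 + F2 * d2
M = 50 * 0.394 + 614 * 0.08
M = 19.7000 + 49.1200
M = 68.8200


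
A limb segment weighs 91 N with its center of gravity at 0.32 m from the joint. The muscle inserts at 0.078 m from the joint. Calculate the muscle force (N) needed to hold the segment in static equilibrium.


F_muscle = W * d_load / d_muscle
F_muscle = 91 * 0.32 / 0.078
Numerator = 29.1200
F_muscle = 373.3333


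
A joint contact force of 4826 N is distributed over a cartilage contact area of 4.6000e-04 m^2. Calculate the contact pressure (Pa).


P = F / A
P = 4826 / 4.6000e-04
P = 1.0491e+07


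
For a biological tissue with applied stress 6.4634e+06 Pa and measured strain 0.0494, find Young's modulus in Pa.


E = stress / strain
E = 6.4634e+06 / 0.0494
E = 1.3084e+08


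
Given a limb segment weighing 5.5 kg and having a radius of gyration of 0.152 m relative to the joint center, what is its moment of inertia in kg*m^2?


I = m * k^2
I = 5.5 * 0.152^2
k^2 = 0.0231
I = 0.1271


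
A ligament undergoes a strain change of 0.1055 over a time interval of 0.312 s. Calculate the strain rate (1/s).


strain_rate = delta_strain / delta_t
strain_rate = 0.1055 / 0.312
strain_rate = 0.3381


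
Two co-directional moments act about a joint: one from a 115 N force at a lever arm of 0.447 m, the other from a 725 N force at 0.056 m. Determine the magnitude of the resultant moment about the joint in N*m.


M = F1 * d1 + F2 * d2
M = 115 * 0.447 + 725 * 0.056
M = 51.4050 + 40.6000
M = 92.0050


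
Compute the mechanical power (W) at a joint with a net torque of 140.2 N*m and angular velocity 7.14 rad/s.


P = M * omega
P = 140.2 * 7.14
P = 1001.0280


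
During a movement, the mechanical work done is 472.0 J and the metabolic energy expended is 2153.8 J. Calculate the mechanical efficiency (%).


eta = (W_mech / E_meta) * 100
eta = (472.0 / 2153.8) * 100
ratio = 0.2191
eta = 21.9148


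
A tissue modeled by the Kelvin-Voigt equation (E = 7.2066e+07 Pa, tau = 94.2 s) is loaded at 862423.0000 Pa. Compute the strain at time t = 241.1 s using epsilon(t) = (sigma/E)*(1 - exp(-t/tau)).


epsilon(t) = (sigma/E) * (1 - exp(-t/tau))
sigma/E = 862423.0000 / 7.2066e+07 = 0.0120
exp(-t/tau) = exp(-241.1 / 94.2) = 0.0773
epsilon = 0.0120 * (1 - 0.0773)
epsilon = 0.0110


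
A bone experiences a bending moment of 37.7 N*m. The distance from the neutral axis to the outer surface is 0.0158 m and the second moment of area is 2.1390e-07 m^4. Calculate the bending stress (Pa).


sigma = M * c / I
sigma = 37.7 * 0.0158 / 2.1390e-07
M * c = 0.5957
sigma = 2.7848e+06


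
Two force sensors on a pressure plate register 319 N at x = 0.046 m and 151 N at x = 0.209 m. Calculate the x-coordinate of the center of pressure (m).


COP_x = (F1*x1 + F2*x2) / (F1 + F2)
COP_x = (319*0.046 + 151*0.209) / (319 + 151)
Numerator = 46.2330
Denominator = 470
COP_x = 0.0984


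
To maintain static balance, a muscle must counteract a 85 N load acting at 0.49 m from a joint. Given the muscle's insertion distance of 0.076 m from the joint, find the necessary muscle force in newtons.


F_muscle = W * d_load / d_muscle
F_muscle = 85 * 0.49 / 0.076
Numerator = 41.6500
F_muscle = 548.0263


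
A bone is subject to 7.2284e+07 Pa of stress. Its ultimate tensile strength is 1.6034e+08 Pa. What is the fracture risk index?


FRI = applied / ultimate
FRI = 7.2284e+07 / 1.6034e+08
FRI = 0.4508


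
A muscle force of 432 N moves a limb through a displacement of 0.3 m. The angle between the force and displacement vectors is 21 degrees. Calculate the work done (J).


W = F * d * cos(theta)
theta = 21 deg = 0.3665 rad
cos(theta) = 0.9336
W = 432 * 0.3 * 0.9336
W = 120.9920


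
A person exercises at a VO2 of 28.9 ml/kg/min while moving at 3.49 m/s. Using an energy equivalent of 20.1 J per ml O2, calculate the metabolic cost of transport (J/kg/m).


Power per kg = VO2 * 20.1 / 60
Power per kg = 28.9 * 20.1 / 60 = 9.6815 W/kg
Cost = power_per_kg / speed
Cost = 9.6815 / 3.49
Cost = 2.7741


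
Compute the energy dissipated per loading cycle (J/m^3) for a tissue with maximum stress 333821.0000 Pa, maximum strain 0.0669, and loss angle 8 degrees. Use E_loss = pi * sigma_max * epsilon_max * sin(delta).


E_loss = pi * sigma_max * epsilon_max * sin(delta)
delta = 8 deg = 0.1396 rad
sin(delta) = 0.1392
E_loss = pi * 333821.0000 * 0.0669 * 0.1392
E_loss = 9764.3862


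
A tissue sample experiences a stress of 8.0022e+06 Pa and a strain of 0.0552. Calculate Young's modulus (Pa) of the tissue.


E = stress / strain
E = 8.0022e+06 / 0.0552
E = 1.4497e+08


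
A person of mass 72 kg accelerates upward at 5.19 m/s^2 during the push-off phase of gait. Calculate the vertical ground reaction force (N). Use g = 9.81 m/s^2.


GRF = m * (g + a)
GRF = 72 * (9.81 + 5.19)
GRF = 72 * 15.0000
GRF = 1080.0000


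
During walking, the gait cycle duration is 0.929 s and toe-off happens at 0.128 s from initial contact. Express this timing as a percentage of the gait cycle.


pct = (event_time / cycle_time) * 100
pct = (0.128 / 0.929) * 100
ratio = 0.1378
pct = 13.7783


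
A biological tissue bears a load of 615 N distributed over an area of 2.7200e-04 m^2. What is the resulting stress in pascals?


stress = F / A
stress = 615 / 2.7200e-04
stress = 2.2610e+06


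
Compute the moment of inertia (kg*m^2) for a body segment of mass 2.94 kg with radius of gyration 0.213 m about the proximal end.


I = m * k^2
I = 2.94 * 0.213^2
k^2 = 0.0454
I = 0.1334


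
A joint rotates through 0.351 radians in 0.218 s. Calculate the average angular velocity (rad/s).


omega = delta_theta / delta_t
omega = 0.351 / 0.218
omega = 1.6101


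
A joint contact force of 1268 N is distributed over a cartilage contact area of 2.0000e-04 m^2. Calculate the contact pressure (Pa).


P = F / A
P = 1268 / 2.0000e-04
P = 6.3400e+06


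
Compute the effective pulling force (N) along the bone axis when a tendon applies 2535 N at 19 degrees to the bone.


F_eff = F_tendon * cos(theta)
theta = 19 deg = 0.3316 rad
cos(theta) = 0.9455
F_eff = 2535 * 0.9455
F_eff = 2396.8896


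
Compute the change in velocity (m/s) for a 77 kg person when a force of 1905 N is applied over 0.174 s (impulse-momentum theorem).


J = F * dt = 1905 * 0.174 = 331.4700 N*s
delta_v = J / m
delta_v = 331.4700 / 77
delta_v = 4.3048


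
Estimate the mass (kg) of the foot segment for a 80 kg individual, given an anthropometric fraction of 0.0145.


m_segment = body_mass * fraction
m_segment = 80 * 0.0145
m_segment = 1.1600


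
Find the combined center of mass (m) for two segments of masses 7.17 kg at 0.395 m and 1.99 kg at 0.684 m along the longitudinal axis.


COM = (m1*x1 + m2*x2) / (m1 + m2)
COM = (7.17*0.395 + 1.99*0.684) / (7.17 + 1.99)
Numerator = 4.1933
Denominator = 9.1600
COM = 0.4578


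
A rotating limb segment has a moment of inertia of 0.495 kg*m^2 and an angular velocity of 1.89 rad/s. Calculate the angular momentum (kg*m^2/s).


L = I * omega
L = 0.495 * 1.89
L = 0.9355


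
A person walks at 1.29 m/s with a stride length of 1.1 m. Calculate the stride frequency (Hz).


f = v / stride_length
f = 1.29 / 1.1
f = 1.1727


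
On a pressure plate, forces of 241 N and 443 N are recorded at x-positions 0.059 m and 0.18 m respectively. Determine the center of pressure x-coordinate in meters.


COP_x = (F1*x1 + F2*x2) / (F1 + F2)
COP_x = (241*0.059 + 443*0.18) / (241 + 443)
Numerator = 93.9590
Denominator = 684
COP_x = 0.1374


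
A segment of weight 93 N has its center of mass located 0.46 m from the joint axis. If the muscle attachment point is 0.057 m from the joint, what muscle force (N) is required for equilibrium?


F_muscle = W * d_load / d_muscle
F_muscle = 93 * 0.46 / 0.057
Numerator = 42.7800
F_muscle = 750.5263


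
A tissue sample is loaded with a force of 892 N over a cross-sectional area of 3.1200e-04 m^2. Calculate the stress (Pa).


stress = F / A
stress = 892 / 3.1200e-04
stress = 2.8590e+06


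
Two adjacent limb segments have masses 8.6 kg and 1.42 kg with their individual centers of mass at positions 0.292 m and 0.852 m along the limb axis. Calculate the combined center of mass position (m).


COM = (m1*x1 + m2*x2) / (m1 + m2)
COM = (8.6*0.292 + 1.42*0.852) / (8.6 + 1.42)
Numerator = 3.7210
Denominator = 10.0200
COM = 0.3714


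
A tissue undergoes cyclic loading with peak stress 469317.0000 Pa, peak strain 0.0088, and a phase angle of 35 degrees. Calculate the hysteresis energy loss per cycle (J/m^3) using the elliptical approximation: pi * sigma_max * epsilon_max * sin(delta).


E_loss = pi * sigma_max * epsilon_max * sin(delta)
delta = 35 deg = 0.6109 rad
sin(delta) = 0.5736
E_loss = pi * 469317.0000 * 0.0088 * 0.5736
E_loss = 7442.0080


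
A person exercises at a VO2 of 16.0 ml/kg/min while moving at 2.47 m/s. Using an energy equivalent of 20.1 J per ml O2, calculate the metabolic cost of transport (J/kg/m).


Power per kg = VO2 * 20.1 / 60
Power per kg = 16.0 * 20.1 / 60 = 5.3600 W/kg
Cost = power_per_kg / speed
Cost = 5.3600 / 2.47
Cost = 2.1700


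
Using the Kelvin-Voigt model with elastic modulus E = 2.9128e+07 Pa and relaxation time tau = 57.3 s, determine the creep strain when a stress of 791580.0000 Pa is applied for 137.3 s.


epsilon(t) = (sigma/E) * (1 - exp(-t/tau))
sigma/E = 791580.0000 / 2.9128e+07 = 0.0272
exp(-t/tau) = exp(-137.3 / 57.3) = 0.0911
epsilon = 0.0272 * (1 - 0.0911)
epsilon = 0.0247


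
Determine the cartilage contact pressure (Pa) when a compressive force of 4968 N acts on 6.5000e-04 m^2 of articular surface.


P = F / A
P = 4968 / 6.5000e-04
P = 7.6431e+06


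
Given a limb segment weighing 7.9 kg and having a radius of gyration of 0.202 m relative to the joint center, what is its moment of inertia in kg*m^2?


I = m * k^2
I = 7.9 * 0.202^2
k^2 = 0.0408
I = 0.3224


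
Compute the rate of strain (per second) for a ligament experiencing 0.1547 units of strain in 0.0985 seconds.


strain_rate = delta_strain / delta_t
strain_rate = 0.1547 / 0.0985
strain_rate = 1.5706


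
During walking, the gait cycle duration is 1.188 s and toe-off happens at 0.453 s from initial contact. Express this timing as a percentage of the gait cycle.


pct = (event_time / cycle_time) * 100
pct = (0.453 / 1.188) * 100
ratio = 0.3813
pct = 38.1313


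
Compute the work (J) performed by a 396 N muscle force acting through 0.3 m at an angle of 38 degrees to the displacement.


W = F * d * cos(theta)
theta = 38 deg = 0.6632 rad
cos(theta) = 0.7880
W = 396 * 0.3 * 0.7880
W = 93.6157


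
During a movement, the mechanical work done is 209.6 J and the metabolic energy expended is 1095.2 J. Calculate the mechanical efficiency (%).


eta = (W_mech / E_meta) * 100
eta = (209.6 / 1095.2) * 100
ratio = 0.1914
eta = 19.1381
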